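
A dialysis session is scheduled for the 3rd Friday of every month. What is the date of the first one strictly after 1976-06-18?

1976-07-16

June 1976 starts on a Tuesday; its first Friday is the 4th, so the 3rd Friday is the 18th — 1976-06-18.
That is not after 1976-06-18, so look at July 1976.
July 1976 starts on a Thursday; its first Friday is the 2nd, so the 3rd Friday is the 16th — 1976-07-16.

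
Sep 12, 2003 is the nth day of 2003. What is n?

Days in months before Sep: 31 + 28 + 31 + 30 + 31 + 30 + 31 + 31 = 243.
Plus 12 days into Sep → day 255.

255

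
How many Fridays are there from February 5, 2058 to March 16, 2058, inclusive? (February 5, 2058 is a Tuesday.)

February 5, 2058 is a Tuesday; the first Friday on or after it is February 8, 2058 (3 days later).
From February 8, 2058 to March 16, 2058: 20 + 16 = 36 days (rest of February, March).
36 ÷ 7 = 5 full weeks with remainder 1, so 5 more Fridays after the first → 6.

6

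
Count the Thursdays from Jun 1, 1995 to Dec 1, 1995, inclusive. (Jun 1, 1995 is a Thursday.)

Jun 1, 1995 is a Thursday; the first Thursday on or after it is Jun 1, 1995.
From Jun 1, 1995 to Dec 1, 1995: 29 + 31 + 31 + 30 + 31 + 30 + 1 = 183 days (rest of Jun, Jul, Aug, Sep, Oct, Nov, Dec).
183 ÷ 7 = 26 full weeks with remainder 1, so 26 more Thursdays after the first → 27.

27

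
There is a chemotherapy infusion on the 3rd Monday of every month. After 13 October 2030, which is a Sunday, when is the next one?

21 October 2030

October 2030 starts on a Tuesday; its first Monday is the 7th, so the 3rd Monday is the 21st — 21 October 2030.
21 October 2030 is after 13 October 2030, so that is the next one.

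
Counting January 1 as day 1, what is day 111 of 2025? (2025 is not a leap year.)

2025-04-21

January has 31 days (111 − 31 = 80 remain).
February has 28 days (80 − 28 = 52 remain).
March has 31 days (52 − 31 = 21 remain).
21 into April → April 21.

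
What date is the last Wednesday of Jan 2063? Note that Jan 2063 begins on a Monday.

Jan 2063 begins on a Monday, so the first Wednesday is Jan 3 (2 days later).
Jan 2063 has 31 days. Adding weeks: 3, 10, 17, 24, 31 — the last one ≤ 31 is the 31st.

Jan 31, 2063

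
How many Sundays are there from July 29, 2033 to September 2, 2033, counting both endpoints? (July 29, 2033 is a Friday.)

July 29, 2033 is a Friday; the first Sunday on or after it is July 31, 2033 (2 days later).
From July 31, 2033 to September 2, 2033: 0 + 31 + 2 = 33 days (rest of July, August, September).
33 ÷ 7 = 4 full weeks with remainder 5, so 4 more Sundays after the first → 5.

5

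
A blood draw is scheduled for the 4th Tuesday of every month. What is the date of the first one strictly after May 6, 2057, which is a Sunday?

May 22, 2057

May 2057 starts on a Tuesday; its first Tuesday is the 1st, so the 4th Tuesday is the 22nd — May 22, 2057.
May 22, 2057 is after May 6, 2057, so that is the next one.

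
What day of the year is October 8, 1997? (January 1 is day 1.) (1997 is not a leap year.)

281

Days in months before October: 31 + 28 + 31 + 30 + 31 + 30 + 31 + 31 + 30 = 273.
Plus 8 days into October → day 281.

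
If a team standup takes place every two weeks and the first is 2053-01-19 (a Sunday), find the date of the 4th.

2053-03-02

The 4th occurrence is 3 intervals after the first: 3 × 14 = 42 days after 2053-01-19.
January has 31 days — 12 days to the end of January leaves 30.
February has 28 days (2 left).
2 days into March → 2053-03-02.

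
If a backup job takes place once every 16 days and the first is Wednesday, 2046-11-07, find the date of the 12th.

The 12th occurrence is 11 intervals after the first: 11 × 16 = 176 days after 2046-11-07.
November has 30 days — 23 days to the end of November leaves 153.
December has 31 days (122 left).
January has 31 days (91 left).
February has 28 days (63 left).
March has 31 days (32 left).
April has 30 days (2 left).
2 days into May → 2047-05-02.

2047-05-02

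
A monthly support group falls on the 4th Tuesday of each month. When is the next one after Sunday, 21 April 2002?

April 2002 starts on a Monday; its first Tuesday is the 2nd, so the 4th Tuesday is the 23rd — 23 April 2002.
23 April 2002 is after 21 April 2002, so that is the next one.

23 April 2002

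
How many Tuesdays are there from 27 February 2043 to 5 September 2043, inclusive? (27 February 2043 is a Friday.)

27

27 February 2043 is a Friday; the first Tuesday on or after it is 3 March 2043 (4 days later).
From 3 March 2043 to 5 September 2043: 28 + 30 + 31 + 30 + 31 + 31 + 5 = 186 days (rest of March, April, May, June, July, August, September).
186 ÷ 7 = 26 full weeks with remainder 4, so 26 more Tuesdays after the first → 27.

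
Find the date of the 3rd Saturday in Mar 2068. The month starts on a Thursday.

Mar 2068 begins on a Thursday, so the first Saturday is Mar 3 (2 days later).
The 3rd Saturday is 2 weeks later: 3 + 14 = 17.

Mar 17, 2068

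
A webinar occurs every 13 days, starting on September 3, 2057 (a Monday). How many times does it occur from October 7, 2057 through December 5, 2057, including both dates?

5

Occurrences land 13·i days after September 3, 2057 for i = 0, 1, 2, …
October 7, 2057 is 34 days after the start; 34 ÷ 13 = 2 remainder 8; since the remainder is 8, round up to i = 3. First occurrence in the window: #4 on October 12, 2057 (3×13 = 39 days in).
December 5, 2057 is 93 days after the start; 93 ÷ 13 = 7 remainder 2. Last occurrence in the window: #8 on December 3, 2057.
Occurrences #4 through #8: 5 in total.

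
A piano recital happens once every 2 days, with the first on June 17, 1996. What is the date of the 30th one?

The 30th occurrence is 29 intervals after the first: 29 × 2 = 58 days after June 17, 1996.
June has 30 days — 13 days to the end of June leaves 45.
July has 31 days (14 left).
14 days into August → August 14, 1996.

August 14, 1996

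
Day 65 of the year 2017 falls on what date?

January has 31 days (65 − 31 = 34 remain).
February has 28 days (34 − 28 = 6 remain).
6 into March → March 6.

6 March 2017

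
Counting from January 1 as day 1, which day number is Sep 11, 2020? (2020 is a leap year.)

255

Days in months before Sep: 31 + 29 + 31 + 30 + 31 + 30 + 31 + 31 = 244.
Plus 11 days into Sep → day 255.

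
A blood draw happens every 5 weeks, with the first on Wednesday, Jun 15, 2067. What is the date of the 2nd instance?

Jul 20, 2067

The 2nd occurrence is 1 interval after the first: 1 × 35 = 35 days after Jun 15, 2067.
Jun has 30 days — 15 days to the end of Jun leaves 20.
20 days into Jul → Jul 20, 2067.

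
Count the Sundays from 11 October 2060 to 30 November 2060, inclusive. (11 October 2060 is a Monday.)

7

11 October 2060 is a Monday; the first Sunday on or after it is 17 October 2060 (6 days later).
From 17 October 2060 to 30 November 2060: 14 + 30 = 44 days (rest of October, November).
44 ÷ 7 = 6 full weeks with remainder 2, so 6 more Sundays after the first → 7.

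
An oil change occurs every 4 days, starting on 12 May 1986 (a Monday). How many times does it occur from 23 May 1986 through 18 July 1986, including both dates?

Occurrences land 4·i days after 12 May 1986 for i = 0, 1, 2, …
23 May 1986 is 11 days after the start; 11 ÷ 4 = 2 remainder 3; since the remainder is 3, round up to i = 3. First occurrence in the window: #4 on 24 May 1986 (3×4 = 12 days in).
18 July 1986 is 67 days after the start; 67 ÷ 4 = 16 remainder 3. Last occurrence in the window: #17 on 15 July 1986.
Occurrences #4 through #17: 14 in total.

14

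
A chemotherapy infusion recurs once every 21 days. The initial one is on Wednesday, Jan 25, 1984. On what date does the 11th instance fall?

The 11th occurrence is 10 intervals after the first: 10 × 21 = 210 days after Jan 25, 1984.
Jan has 31 days — 6 days to the end of Jan leaves 204.
Feb has 29 days (175 left).
Mar has 31 days (144 left).
Apr has 30 days (114 left).
May has 31 days (83 left).
Jun has 30 days (53 left).
Jul has 31 days (22 left).
22 days into Aug → Aug 22, 1984.

Aug 22, 1984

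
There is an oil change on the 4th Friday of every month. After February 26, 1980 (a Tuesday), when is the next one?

February 1980 starts on a Friday; its first Friday is the 1st, so the 4th Friday is the 22nd — February 22, 1980.
That is not after February 26, 1980, so look at March 1980.
March 1980 starts on a Saturday; its first Friday is the 7th, so the 4th Friday is the 28th — March 28, 1980.

March 28, 1980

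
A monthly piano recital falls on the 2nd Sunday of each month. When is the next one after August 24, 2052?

September 8, 2052

August 2052 starts on a Thursday; its first Sunday is the 4th, so the 2nd Sunday is the 11th — August 11, 2052.
That is not after August 24, 2052, so look at September 2052.
September 2052 starts on a Sunday; its first Sunday is the 1st, so the 2nd Sunday is the 8th — September 8, 2052.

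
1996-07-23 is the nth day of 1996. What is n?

Days in months before July: 31 + 29 + 31 + 30 + 31 + 30 = 182.
Plus 23 days into July → day 205.

205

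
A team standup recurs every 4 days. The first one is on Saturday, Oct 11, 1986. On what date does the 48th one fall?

Apr 17, 1987

The 48th occurrence is 47 intervals after the first: 47 × 4 = 188 days after Oct 11, 1986.
Oct has 31 days — 20 days to the end of Oct leaves 168.
Nov has 30 days (138 left).
Dec has 31 days (107 left).
Jan has 31 days (76 left).
Feb has 28 days (48 left).
Mar has 31 days (17 left).
17 days into Apr → Apr 17, 1987.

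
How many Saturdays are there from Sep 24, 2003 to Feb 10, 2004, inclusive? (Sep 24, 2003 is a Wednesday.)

Sep 24, 2003 is a Wednesday; the first Saturday on or after it is Sep 27, 2003 (3 days later).
From Sep 27, 2003 to Feb 10, 2004: 3 + 31 + 30 + 31 + 31 + 10 = 136 days (rest of Sep, Oct, Nov, Dec, Jan, Feb).
136 ÷ 7 = 19 full weeks with remainder 3, so 19 more Saturdays after the first → 20.

20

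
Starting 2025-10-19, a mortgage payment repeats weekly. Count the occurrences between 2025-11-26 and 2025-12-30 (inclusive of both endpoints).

Occurrences land 7·i days after 2025-10-19 for i = 0, 1, 2, …
2025-11-26 is 38 days after the start; 38 ÷ 7 = 5 remainder 3; since the remainder is 3, round up to i = 6. First occurrence in the window: #7 on 2025-11-30 (6×7 = 42 days in).
2025-12-30 is 72 days after the start; 72 ÷ 7 = 10 remainder 2. Last occurrence in the window: #11 on 2025-12-28.
Occurrences #7 through #11: 5 in total.

5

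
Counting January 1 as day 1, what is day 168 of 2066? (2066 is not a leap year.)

January has 31 days (168 − 31 = 137 remain).
February has 28 days (137 − 28 = 109 remain).
March has 31 days (109 − 31 = 78 remain).
April has 30 days (78 − 30 = 48 remain).
May has 31 days (48 − 31 = 17 remain).
17 into June → June 17.

2066-06-17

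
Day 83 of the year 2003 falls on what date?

January has 31 days (83 − 31 = 52 remain).
February has 28 days (52 − 28 = 24 remain).
24 into March → March 24.

March 24, 2003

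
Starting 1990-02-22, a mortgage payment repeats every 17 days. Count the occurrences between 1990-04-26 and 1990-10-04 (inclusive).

Occurrences land 17·i days after 1990-02-22 for i = 0, 1, 2, …
1990-04-26 is 63 days after the start; 63 ÷ 17 = 3 remainder 12; since the remainder is 12, round up to i = 4. First occurrence in the window: #5 on 1990-05-01 (4×17 = 68 days in).
1990-10-04 is 224 days after the start; 224 ÷ 17 = 13 remainder 3. Last occurrence in the window: #14 on 1990-10-01.
Occurrences #5 through #14: 10 in total.

10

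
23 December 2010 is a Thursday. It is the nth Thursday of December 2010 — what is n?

4th

Day 23 falls in week ⌈23/7⌉ of the month.
Days 1–7 hold the 1st Thursday, 8–14 the 2nd, 15–21 the 3rd, 22–28 the 4th, 29–31 the 5th.
23 is in the range for the 4th.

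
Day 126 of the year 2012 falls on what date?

2012-05-05

January has 31 days (126 − 31 = 95 remain).
February has 29 days (95 − 29 = 66 remain).
March has 31 days (66 − 31 = 35 remain).
April has 30 days (35 − 30 = 5 remain).
5 into May → May 5.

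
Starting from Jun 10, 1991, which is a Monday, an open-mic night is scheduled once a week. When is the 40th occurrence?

The 40th occurrence is 39 intervals after the first: 39 × 7 = 273 days after Jun 10, 1991.
Jun has 30 days — 20 days to the end of Jun leaves 253.
Jul has 31 days (222 left).
Aug has 31 days (191 left).
Sep has 30 days (161 left).
Oct has 31 days (130 left).
Nov has 30 days (100 left).
Dec has 31 days (69 left).
Jan has 31 days (38 left).
Feb has 29 days (9 left).
9 days into Mar → Mar 9, 1992.

Mar 9, 1992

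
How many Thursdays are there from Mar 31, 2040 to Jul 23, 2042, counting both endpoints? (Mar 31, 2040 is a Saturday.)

120

Mar 31, 2040 is a Saturday; the first Thursday on or after it is Apr 5, 2040 (5 days later).
From Apr 5, 2040 to Jul 23, 2042: 270 + 365 + 204 = 839 days (rest of 2040, 2041, to Jul 23, 2042 in 2042).
839 ÷ 7 = 119 full weeks with remainder 6, so 119 more Thursdays after the first → 120.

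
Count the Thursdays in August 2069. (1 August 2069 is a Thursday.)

5

1 August 2069 is a Thursday; the first Thursday on or after it is 1 August 2069.
From 1 August 2069 to 31 August 2069 is 31 − 1 = 30 days.
30 ÷ 7 = 4 full weeks with remainder 2, so 4 more Thursdays after the first → 5.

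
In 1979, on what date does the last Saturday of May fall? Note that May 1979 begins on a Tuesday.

May 1979 begins on a Tuesday, so the first Saturday is May 5 (4 days later).
May 1979 has 31 days. Adding weeks: 5, 12, 19, 26 — the last one ≤ 31 is the 26th.

26 May 1979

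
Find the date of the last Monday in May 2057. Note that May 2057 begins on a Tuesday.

May 2057 begins on a Tuesday, so the first Monday is May 7 (6 days later).
May 2057 has 31 days. Adding weeks: 7, 14, 21, 28 — the last one ≤ 31 is the 28th.

2057-05-28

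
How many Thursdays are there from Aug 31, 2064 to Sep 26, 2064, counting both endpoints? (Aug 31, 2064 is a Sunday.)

Aug 31, 2064 is a Sunday; the first Thursday on or after it is Sep 4, 2064 (4 days later).
From Sep 4, 2064 to Sep 26, 2064 is 26 − 4 = 22 days.
22 ÷ 7 = 3 full weeks with remainder 1, so 3 more Thursdays after the first → 4.

4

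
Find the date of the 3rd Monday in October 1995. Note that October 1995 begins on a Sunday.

October 1995 begins on a Sunday, so the first Monday is October 2 (1 day later).
The 3rd Monday is 2 weeks later: 2 + 14 = 16.

16 October 1995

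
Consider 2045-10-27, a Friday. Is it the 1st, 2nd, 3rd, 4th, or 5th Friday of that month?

4th

Day 27 falls in week ⌈27/7⌉ of the month.
Days 1–7 hold the 1st Friday, 8–14 the 2nd, 15–21 the 3rd, 22–28 the 4th, 29–31 the 5th.
27 is in the range for the 4th.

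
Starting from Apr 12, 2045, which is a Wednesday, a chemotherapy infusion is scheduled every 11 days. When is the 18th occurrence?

Oct 16, 2045

The 18th occurrence is 17 intervals after the first: 17 × 11 = 187 days after Apr 12, 2045.
Apr has 30 days — 18 days to the end of Apr leaves 169.
May has 31 days (138 left).
Jun has 30 days (108 left).
Jul has 31 days (77 left).
Aug has 31 days (46 left).
Sep has 30 days (16 left).
16 days into Oct → Oct 16, 2045.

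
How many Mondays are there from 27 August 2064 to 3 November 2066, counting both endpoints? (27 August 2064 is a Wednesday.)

114

27 August 2064 is a Wednesday; the first Monday on or after it is 1 September 2064 (5 days later).
From 1 September 2064 to 3 November 2066: 121 + 365 + 307 = 793 days (rest of 2064, 2065, to 3 November 2066 in 2066).
793 ÷ 7 = 113 full weeks with remainder 2, so 113 more Mondays after the first → 114.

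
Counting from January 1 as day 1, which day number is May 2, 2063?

122

Days in months before May: 31 + 28 + 31 + 30 = 120.
Plus 2 days into May → day 122.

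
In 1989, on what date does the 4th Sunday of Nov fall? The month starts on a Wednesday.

Nov 1989 begins on a Wednesday, so the first Sunday is Nov 5 (4 days later).
The 4th Sunday is 3 weeks later: 5 + 21 = 26.

Nov 26, 1989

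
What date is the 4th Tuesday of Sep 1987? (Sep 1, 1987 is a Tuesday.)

Sep 22, 1987

Sep 1987 begins on a Tuesday, so the first Tuesday is Sep 1.
The 4th Tuesday is 3 weeks later: 1 + 21 = 22.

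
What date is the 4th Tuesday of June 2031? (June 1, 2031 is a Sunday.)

June 2031 begins on a Sunday, so the first Tuesday is June 3 (2 days later).
The 4th Tuesday is 3 weeks later: 3 + 21 = 24.

2031-06-24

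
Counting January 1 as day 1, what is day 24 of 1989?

24 into Jan → Jan 24.

Jan 24, 1989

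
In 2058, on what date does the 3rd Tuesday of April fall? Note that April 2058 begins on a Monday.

April 2058 begins on a Monday, so the first Tuesday is April 2 (1 day later).
The 3rd Tuesday is 2 weeks later: 2 + 14 = 16.

April 16, 2058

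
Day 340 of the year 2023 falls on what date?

January has 31 days (340 − 31 = 309 remain).
February has 28 days (309 − 28 = 281 remain).
March has 31 days (281 − 31 = 250 remain).
April has 30 days (250 − 30 = 220 remain).
May has 31 days (220 − 31 = 189 remain).
June has 30 days (189 − 30 = 159 remain).
July has 31 days (159 − 31 = 128 remain).
August has 31 days (128 − 31 = 97 remain).
September has 30 days (97 − 30 = 67 remain).
October has 31 days (67 − 31 = 36 remain).
November has 30 days (36 − 30 = 6 remain).
6 into December → December 6.

December 6, 2023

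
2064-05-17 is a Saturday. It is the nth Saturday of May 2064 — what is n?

3rd

Day 17 falls in week ⌈17/7⌉ of the month.
Days 1–7 hold the 1st Saturday, 8–14 the 2nd, 15–21 the 3rd, 22–28 the 4th, 29–31 the 5th.
17 is in the range for the 3rd.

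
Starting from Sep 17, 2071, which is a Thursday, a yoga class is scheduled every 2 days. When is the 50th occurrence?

Dec 24, 2071

The 50th occurrence is 49 intervals after the first: 49 × 2 = 98 days after Sep 17, 2071.
Sep has 30 days — 13 days to the end of Sep leaves 85.
Oct has 31 days (54 left).
Nov has 30 days (24 left).
24 days into Dec → Dec 24, 2071.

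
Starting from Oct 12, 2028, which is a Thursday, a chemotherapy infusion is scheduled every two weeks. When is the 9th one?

Feb 1, 2029

The 9th occurrence is 8 intervals after the first: 8 × 14 = 112 days after Oct 12, 2028.
Oct has 31 days — 19 days to the end of Oct leaves 93.
Nov has 30 days (63 left).
Dec has 31 days (32 left).
Jan has 31 days (1 left).
1 day into Feb → Feb 1, 2029.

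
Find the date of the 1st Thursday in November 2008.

The first Thursday of November 2008 is November 6.

November 6, 2008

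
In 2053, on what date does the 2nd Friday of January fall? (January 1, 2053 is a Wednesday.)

January 10, 2053

January 2053 begins on a Wednesday, so the first Friday is January 3 (2 days later).
The 2nd Friday is 1 weeks later: 3 + 7 = 10.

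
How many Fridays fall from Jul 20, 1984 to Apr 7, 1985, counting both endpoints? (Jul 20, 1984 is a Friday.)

38

Jul 20, 1984 is a Friday; the first Friday on or after it is Jul 20, 1984.
From Jul 20, 1984 to Apr 7, 1985: 11 + 31 + 30 + 31 + 30 + 31 + 31 + 28 + 31 + 7 = 261 days (rest of Jul, Aug, Sep, Oct, Nov, Dec, Jan, Feb, Mar, Apr).
261 ÷ 7 = 37 full weeks with remainder 2, so 37 more Fridays after the first → 38.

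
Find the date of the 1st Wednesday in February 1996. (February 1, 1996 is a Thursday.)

1996-02-07

February 1996 begins on a Thursday, so the first Wednesday is February 7 (6 days later).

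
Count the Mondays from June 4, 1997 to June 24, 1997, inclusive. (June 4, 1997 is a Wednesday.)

3

June 4, 1997 is a Wednesday; the first Monday on or after it is June 9, 1997 (5 days later).
From June 9, 1997 to June 24, 1997 is 24 − 9 = 15 days.
15 ÷ 7 = 2 full weeks with remainder 1, so 2 more Mondays after the first → 3.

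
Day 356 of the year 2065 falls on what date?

December 22, 2065

January has 31 days (356 − 31 = 325 remain).
February has 28 days (325 − 28 = 297 remain).
March has 31 days (297 − 31 = 266 remain).
April has 30 days (266 − 30 = 236 remain).
May has 31 days (236 − 31 = 205 remain).
June has 30 days (205 − 30 = 175 remain).
July has 31 days (175 − 31 = 144 remain).
August has 31 days (144 − 31 = 113 remain).
September has 30 days (113 − 30 = 83 remain).
October has 31 days (83 − 31 = 52 remain).
November has 30 days (52 − 30 = 22 remain).
22 into December → December 22.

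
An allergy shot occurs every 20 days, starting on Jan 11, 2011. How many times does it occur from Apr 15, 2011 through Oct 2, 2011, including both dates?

Occurrences land 20·i days after Jan 11, 2011 for i = 0, 1, 2, …
Apr 15, 2011 is 94 days after the start; 94 ÷ 20 = 4 remainder 14; since the remainder is 14, round up to i = 5. First occurrence in the window: #6 on Apr 21, 2011 (5×20 = 100 days in).
Oct 2, 2011 is 264 days after the start; 264 ÷ 20 = 13 remainder 4. Last occurrence in the window: #14 on Sep 28, 2011.
Occurrences #6 through #14: 9 in total.

9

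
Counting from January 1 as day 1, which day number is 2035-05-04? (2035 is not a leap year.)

Days in months before May: 31 + 28 + 31 + 30 = 120.
Plus 4 days into May → day 124.

124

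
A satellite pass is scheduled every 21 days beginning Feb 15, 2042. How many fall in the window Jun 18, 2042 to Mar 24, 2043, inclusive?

14

Occurrences land 21·i days after Feb 15, 2042 for i = 0, 1, 2, …
Jun 18, 2042 is 123 days after the start; 123 ÷ 21 = 5 remainder 18; since the remainder is 18, round up to i = 6. First occurrence in the window: #7 on Jun 21, 2042 (6×21 = 126 days in).
Mar 24, 2043 is 402 days after the start; 402 ÷ 21 = 19 remainder 3. Last occurrence in the window: #20 on Mar 21, 2043.
Occurrences #7 through #20: 14 in total.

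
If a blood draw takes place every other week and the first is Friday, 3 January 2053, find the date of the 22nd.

24 October 2053

The 22nd occurrence is 21 intervals after the first: 21 × 14 = 294 days after 3 January 2053.
January has 31 days — 28 days to the end of January leaves 266.
February has 28 days (238 left).
March has 31 days (207 left).
April has 30 days (177 left).
May has 31 days (146 left).
June has 30 days (116 left).
July has 31 days (85 left).
August has 31 days (54 left).
September has 30 days (24 left).
24 days into October → 24 October 2053.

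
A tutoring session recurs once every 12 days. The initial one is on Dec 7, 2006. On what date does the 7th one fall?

Feb 17, 2007

The 7th occurrence is 6 intervals after the first: 6 × 12 = 72 days after Dec 7, 2006.
Dec has 31 days — 24 days to the end of Dec leaves 48.
Jan has 31 days (17 left).
17 days into Feb → Feb 17, 2007.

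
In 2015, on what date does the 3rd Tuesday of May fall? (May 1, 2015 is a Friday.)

May 2015 begins on a Friday, so the first Tuesday is May 5 (4 days later).
The 3rd Tuesday is 2 weeks later: 5 + 14 = 19.

19 May 2015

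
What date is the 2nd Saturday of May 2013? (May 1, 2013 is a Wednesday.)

May 11, 2013

May 2013 begins on a Wednesday, so the first Saturday is May 4 (3 days later).
The 2nd Saturday is 1 weeks later: 4 + 7 = 11.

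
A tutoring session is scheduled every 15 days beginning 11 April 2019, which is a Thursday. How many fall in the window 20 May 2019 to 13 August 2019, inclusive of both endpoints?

Occurrences land 15·i days after 11 April 2019 for i = 0, 1, 2, …
20 May 2019 is 39 days after the start; 39 ÷ 15 = 2 remainder 9; since the remainder is 9, round up to i = 3. First occurrence in the window: #4 on 26 May 2019 (3×15 = 45 days in).
13 August 2019 is 124 days after the start; 124 ÷ 15 = 8 remainder 4. Last occurrence in the window: #9 on 9 August 2019.
Occurrences #4 through #9: 6 in total.

6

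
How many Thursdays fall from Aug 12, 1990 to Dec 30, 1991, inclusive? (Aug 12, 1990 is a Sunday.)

Aug 12, 1990 is a Sunday; the first Thursday on or after it is Aug 16, 1990 (4 days later).
From Aug 16, 1990 to Dec 30, 1991: 137 + 364 = 501 days (rest of 1990, to Dec 30, 1991 in 1991).
501 ÷ 7 = 71 full weeks with remainder 4, so 71 more Thursdays after the first → 72.

72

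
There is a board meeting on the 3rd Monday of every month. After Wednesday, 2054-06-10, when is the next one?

2054-06-15

June 2054 starts on a Monday; its first Monday is the 1st, so the 3rd Monday is the 15th — 2054-06-15.
2054-06-15 is after 2054-06-10, so that is the next one.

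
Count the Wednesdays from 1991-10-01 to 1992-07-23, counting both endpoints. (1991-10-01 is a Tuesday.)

1991-10-01 is a Tuesday; the first Wednesday on or after it is 1991-10-02 (1 day later).
From 1991-10-02 to 1992-07-23: 29 + 30 + 31 + 31 + 29 + 31 + 30 + 31 + 30 + 23 = 295 days (rest of October, November, December, January, February, March, April, May, June, July).
295 ÷ 7 = 42 full weeks with remainder 1, so 42 more Wednesdays after the first → 43.

43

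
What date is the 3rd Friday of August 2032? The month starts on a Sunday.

August 2032 begins on a Sunday, so the first Friday is August 6 (5 days later).
The 3rd Friday is 2 weeks later: 6 + 14 = 20.

20 August 2032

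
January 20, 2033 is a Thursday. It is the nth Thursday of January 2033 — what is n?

3rd

Day 20 falls in week ⌈20/7⌉ of the month.
Days 1–7 hold the 1st Thursday, 8–14 the 2nd, 15–21 the 3rd, 22–28 the 4th, 29–31 the 5th.
20 is in the range for the 3rd.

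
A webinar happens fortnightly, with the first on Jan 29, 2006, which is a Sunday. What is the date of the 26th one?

The 26th occurrence is 25 intervals after the first: 25 × 14 = 350 days after Jan 29, 2006.
Jan has 31 days — 2 days to the end of Jan leaves 348.
Feb has 28 days (320 left).
Mar has 31 days (289 left).
Apr has 30 days (259 left).
May has 31 days (228 left).
Jun has 30 days (198 left).
Jul has 31 days (167 left).
Aug has 31 days (136 left).
Sep has 30 days (106 left).
Oct has 31 days (75 left).
Nov has 30 days (45 left).
Dec has 31 days (14 left).
14 days into Jan → Jan 14, 2007.

Jan 14, 2007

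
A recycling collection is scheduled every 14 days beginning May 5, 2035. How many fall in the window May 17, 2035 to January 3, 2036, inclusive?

17

Occurrences land 14·i days after May 5, 2035 for i = 0, 1, 2, …
May 17, 2035 is 12 days after the start; 12 ÷ 14 = 0 remainder 12; since the remainder is 12, round up to i = 1. First occurrence in the window: #2 on May 19, 2035 (1×14 = 14 days in).
January 3, 2036 is 243 days after the start; 243 ÷ 14 = 17 remainder 5. Last occurrence in the window: #18 on December 29, 2035.
Occurrences #2 through #18: 17 in total.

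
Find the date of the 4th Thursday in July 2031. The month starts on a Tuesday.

2031-07-24

July 2031 begins on a Tuesday, so the first Thursday is July 3 (2 days later).
The 4th Thursday is 3 weeks later: 3 + 21 = 24.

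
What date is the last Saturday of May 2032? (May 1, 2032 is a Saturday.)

29 May 2032

May 2032 begins on a Saturday, so the first Saturday is May 1.
May 2032 has 31 days. Adding weeks: 1, 8, 15, 22, 29 — the last one ≤ 31 is the 29th.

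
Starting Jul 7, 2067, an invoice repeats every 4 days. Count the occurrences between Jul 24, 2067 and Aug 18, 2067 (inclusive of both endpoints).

6

Occurrences land 4·i days after Jul 7, 2067 for i = 0, 1, 2, …
Jul 24, 2067 is 17 days after the start; 17 ÷ 4 = 4 remainder 1; since the remainder is 1, round up to i = 5. First occurrence in the window: #6 on Jul 27, 2067 (5×4 = 20 days in).
Aug 18, 2067 is 42 days after the start; 42 ÷ 4 = 10 remainder 2. Last occurrence in the window: #11 on Aug 16, 2067.
Occurrences #6 through #11: 6 in total.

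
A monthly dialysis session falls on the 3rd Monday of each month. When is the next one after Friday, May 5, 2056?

May 15, 2056

May 2056 starts on a Monday; its first Monday is the 1st, so the 3rd Monday is the 15th — May 15, 2056.
May 15, 2056 is after May 5, 2056, so that is the next one.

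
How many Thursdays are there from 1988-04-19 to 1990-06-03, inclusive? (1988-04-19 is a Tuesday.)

111

1988-04-19 is a Tuesday; the first Thursday on or after it is 1988-04-21 (2 days later).
From 1988-04-21 to 1990-06-03: 254 + 365 + 154 = 773 days (rest of 1988, 1989, to 1990-06-03 in 1990).
773 ÷ 7 = 110 full weeks with remainder 3, so 110 more Thursdays after the first → 111.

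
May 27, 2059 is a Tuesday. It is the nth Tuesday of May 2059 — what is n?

Day 27 falls in week ⌈27/7⌉ of the month.
Days 1–7 hold the 1st Tuesday, 8–14 the 2nd, 15–21 the 3rd, 22–28 the 4th, 29–31 the 5th.
27 is in the range for the 4th.

4th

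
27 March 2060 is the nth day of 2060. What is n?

87

Days in months before March: 31 + 29 = 60.
Plus 27 days into March → day 87.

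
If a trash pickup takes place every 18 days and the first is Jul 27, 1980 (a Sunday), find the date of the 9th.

The 9th occurrence is 8 intervals after the first: 8 × 18 = 144 days after Jul 27, 1980.
Jul has 31 days — 4 days to the end of Jul leaves 140.
Aug has 31 days (109 left).
Sep has 30 days (79 left).
Oct has 31 days (48 left).
Nov has 30 days (18 left).
18 days into Dec → Dec 18, 1980.

Dec 18, 1980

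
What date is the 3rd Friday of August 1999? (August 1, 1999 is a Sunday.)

August 1999 begins on a Sunday, so the first Friday is August 6 (5 days later).
The 3rd Friday is 2 weeks later: 6 + 14 = 20.

1999-08-20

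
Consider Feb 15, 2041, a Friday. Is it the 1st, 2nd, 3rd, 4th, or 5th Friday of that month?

Day 15 falls in week ⌈15/7⌉ of the month.
Days 1–7 hold the 1st Friday, 8–14 the 2nd, 15–21 the 3rd, 22–28 the 4th, 29–31 the 5th.
15 is in the range for the 3rd.

3rd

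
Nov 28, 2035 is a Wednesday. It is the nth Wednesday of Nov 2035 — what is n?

Day 28 falls in week ⌈28/7⌉ of the month.
Days 1–7 hold the 1st Wednesday, 8–14 the 2nd, 15–21 the 3rd, 22–28 the 4th, 29–31 the 5th.
28 is in the range for the 4th.

4th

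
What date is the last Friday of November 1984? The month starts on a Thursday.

30 November 1984

November 1984 begins on a Thursday, so the first Friday is November 2 (1 day later).
November 1984 has 30 days. Adding weeks: 2, 9, 16, 23, 30 — the last one ≤ 30 is the 30th.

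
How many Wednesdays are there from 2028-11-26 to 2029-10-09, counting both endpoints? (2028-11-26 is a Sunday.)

45

2028-11-26 is a Sunday; the first Wednesday on or after it is 2028-11-29 (3 days later).
From 2028-11-29 to 2029-10-09: 32 + 282 = 314 days (rest of 2028, to 2029-10-09 in 2029).
314 ÷ 7 = 44 full weeks with remainder 6, so 44 more Wednesdays after the first → 45.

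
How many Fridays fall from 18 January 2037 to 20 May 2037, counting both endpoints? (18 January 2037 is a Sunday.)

18 January 2037 is a Sunday; the first Friday on or after it is 23 January 2037 (5 days later).
From 23 January 2037 to 20 May 2037: 8 + 28 + 31 + 30 + 20 = 117 days (rest of January, February, March, April, May).
117 ÷ 7 = 16 full weeks with remainder 5, so 16 more Fridays after the first → 17.

17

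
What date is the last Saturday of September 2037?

26 September 2037

September 2037 begins on a Tuesday, so the first Saturday is September 5 (4 days later).
September 2037 has 30 days. Adding weeks: 5, 12, 19, 26 — the last one ≤ 30 is the 26th.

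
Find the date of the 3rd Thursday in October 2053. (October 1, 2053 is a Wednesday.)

October 2053 begins on a Wednesday, so the first Thursday is October 2 (1 day later).
The 3rd Thursday is 2 weeks later: 2 + 14 = 16.

October 16, 2053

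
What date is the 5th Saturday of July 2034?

29 July 2034

July 2034 begins on a Saturday, so the first Saturday is July 1.
The 5th Saturday is 4 weeks later: 1 + 28 = 29.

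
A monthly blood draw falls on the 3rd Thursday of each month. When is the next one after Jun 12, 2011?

Jun 16, 2011

Jun 2011 starts on a Wednesday; its first Thursday is the 2nd, so the 3rd Thursday is the 16th — Jun 16, 2011.
Jun 16, 2011 is after Jun 12, 2011, so that is the next one.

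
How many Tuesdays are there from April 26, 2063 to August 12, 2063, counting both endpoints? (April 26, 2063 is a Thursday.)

15

April 26, 2063 is a Thursday; the first Tuesday on or after it is May 1, 2063 (5 days later).
From May 1, 2063 to August 12, 2063: 30 + 30 + 31 + 12 = 103 days (rest of May, June, July, August).
103 ÷ 7 = 14 full weeks with remainder 5, so 14 more Tuesdays after the first → 15.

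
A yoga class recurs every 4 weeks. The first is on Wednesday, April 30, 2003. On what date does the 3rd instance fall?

June 25, 2003

The 3rd occurrence is 2 intervals after the first: 2 × 28 = 56 days after April 30, 2003.
April has 30 days — 0 days to the end of April leaves 56.
May has 31 days (25 left).
25 days into June → June 25, 2003.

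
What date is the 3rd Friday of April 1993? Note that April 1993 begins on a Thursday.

April 16, 1993

April 1993 begins on a Thursday, so the first Friday is April 2 (1 day later).
The 3rd Friday is 2 weeks later: 2 + 14 = 16.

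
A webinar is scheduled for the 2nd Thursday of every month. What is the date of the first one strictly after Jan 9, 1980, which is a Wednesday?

Jan 10, 1980

Jan 1980 starts on a Tuesday; its first Thursday is the 3rd, so the 2nd Thursday is the 10th — Jan 10, 1980.
Jan 10, 1980 is after Jan 9, 1980, so that is the next one.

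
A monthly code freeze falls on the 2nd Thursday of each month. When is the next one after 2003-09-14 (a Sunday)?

2003-10-09

September 2003 starts on a Monday; its first Thursday is the 4th, so the 2nd Thursday is the 11th — 2003-09-11.
That is not after 2003-09-14, so look at October 2003.
October 2003 starts on a Wednesday; its first Thursday is the 2nd, so the 2nd Thursday is the 9th — 2003-10-09.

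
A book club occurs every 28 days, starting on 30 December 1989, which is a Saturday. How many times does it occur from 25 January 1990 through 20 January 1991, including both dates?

13

Occurrences land 28·i days after 30 December 1989 for i = 0, 1, 2, …
25 January 1990 is 26 days after the start; 26 ÷ 28 = 0 remainder 26; since the remainder is 26, round up to i = 1. First occurrence in the window: #2 on 27 January 1990 (1×28 = 28 days in).
20 January 1991 is 386 days after the start; 386 ÷ 28 = 13 remainder 22. Last occurrence in the window: #14 on 29 December 1990.
Occurrences #2 through #14: 13 in total.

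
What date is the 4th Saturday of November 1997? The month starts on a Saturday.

November 22, 1997

November 1997 begins on a Saturday, so the first Saturday is November 1.
The 4th Saturday is 3 weeks later: 1 + 21 = 22.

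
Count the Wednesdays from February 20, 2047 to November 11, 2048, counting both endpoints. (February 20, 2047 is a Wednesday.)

February 20, 2047 is a Wednesday; the first Wednesday on or after it is February 20, 2047.
From February 20, 2047 to November 11, 2048: 314 + 316 = 630 days (rest of 2047, to November 11, 2048 in 2048).
630 ÷ 7 = 90 full weeks with remainder 0, so 90 more Wednesdays after the first → 91.

91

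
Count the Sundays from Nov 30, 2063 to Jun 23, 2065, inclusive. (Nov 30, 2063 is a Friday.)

82

Nov 30, 2063 is a Friday; the first Sunday on or after it is Dec 2, 2063 (2 days later).
From Dec 2, 2063 to Jun 23, 2065: 29 + 366 + 174 = 569 days (rest of 2063, 2064, to Jun 23, 2065 in 2065).
569 ÷ 7 = 81 full weeks with remainder 2, so 81 more Sundays after the first → 82.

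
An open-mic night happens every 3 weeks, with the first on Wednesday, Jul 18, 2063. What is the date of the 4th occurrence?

Sep 19, 2063

The 4th occurrence is 3 intervals after the first: 3 × 21 = 63 days after Jul 18, 2063.
Jul has 31 days — 13 days to the end of Jul leaves 50.
Aug has 31 days (19 left).
19 days into Sep → Sep 19, 2063.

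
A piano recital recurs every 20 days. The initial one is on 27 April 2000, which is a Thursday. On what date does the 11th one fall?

13 November 2000

The 11th occurrence is 10 intervals after the first: 10 × 20 = 200 days after 27 April 2000.
April has 30 days — 3 days to the end of April leaves 197.
May has 31 days (166 left).
June has 30 days (136 left).
July has 31 days (105 left).
August has 31 days (74 left).
September has 30 days (44 left).
October has 31 days (13 left).
13 days into November → 13 November 2000.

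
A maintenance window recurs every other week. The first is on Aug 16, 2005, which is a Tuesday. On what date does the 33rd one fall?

Nov 7, 2006

The 33rd occurrence is 32 intervals after the first: 32 × 14 = 448 days after Aug 16, 2005.
Aug has 31 days — 15 days to the end of Aug leaves 433.
From end of Aug to end of 2005 is 122 days (311 left).
Jan has 31 days (280 left).
Feb has 28 days (252 left).
Mar has 31 days (221 left).
Apr has 30 days (191 left).
May has 31 days (160 left).
Jun has 30 days (130 left).
Jul has 31 days (99 left).
Aug has 31 days (68 left).
Sep has 30 days (38 left).
Oct has 31 days (7 left).
7 days into Nov → Nov 7, 2006.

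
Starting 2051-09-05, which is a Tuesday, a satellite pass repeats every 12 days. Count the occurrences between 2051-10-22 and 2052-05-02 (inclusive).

17

Occurrences land 12·i days after 2051-09-05 for i = 0, 1, 2, …
2051-10-22 is 47 days after the start; 47 ÷ 12 = 3 remainder 11; since the remainder is 11, round up to i = 4. First occurrence in the window: #5 on 2051-10-23 (4×12 = 48 days in).
2052-05-02 is 240 days after the start; 240 ÷ 12 = 20 remainder 0. Last occurrence in the window: #21 on 2052-05-02.
Occurrences #5 through #21: 17 in total.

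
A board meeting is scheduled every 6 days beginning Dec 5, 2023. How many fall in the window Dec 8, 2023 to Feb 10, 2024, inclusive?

Occurrences land 6·i days after Dec 5, 2023 for i = 0, 1, 2, …
Dec 8, 2023 is 3 days after the start; 3 ÷ 6 = 0 remainder 3; since the remainder is 3, round up to i = 1. First occurrence in the window: #2 on Dec 11, 2023 (1×6 = 6 days in).
Feb 10, 2024 is 67 days after the start; 67 ÷ 6 = 11 remainder 1. Last occurrence in the window: #12 on Feb 9, 2024.
Occurrences #2 through #12: 11 in total.

11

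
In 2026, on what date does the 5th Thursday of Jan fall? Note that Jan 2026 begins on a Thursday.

Jan 2026 begins on a Thursday, so the first Thursday is Jan 1.
The 5th Thursday is 4 weeks later: 1 + 28 = 29.

Jan 29, 2026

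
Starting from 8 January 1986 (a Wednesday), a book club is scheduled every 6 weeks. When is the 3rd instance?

The 3rd occurrence is 2 intervals after the first: 2 × 42 = 84 days after 8 January 1986.
January has 31 days — 23 days to the end of January leaves 61.
February has 28 days (33 left).
March has 31 days (2 left).
2 days into April → 2 April 1986.

2 April 1986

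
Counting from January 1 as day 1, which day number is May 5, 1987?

Days in months before May: 31 + 28 + 31 + 30 = 120.
Plus 5 days into May → day 125.

125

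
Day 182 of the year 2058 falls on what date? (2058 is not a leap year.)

January has 31 days (182 − 31 = 151 remain).
February has 28 days (151 − 28 = 123 remain).
March has 31 days (123 − 31 = 92 remain).
April has 30 days (92 − 30 = 62 remain).
May has 31 days (62 − 31 = 31 remain).
June has 30 days (31 − 30 = 1 remain).
1 into July → July 1.

2058-07-01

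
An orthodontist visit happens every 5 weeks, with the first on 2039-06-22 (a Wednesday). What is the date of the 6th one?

2039-12-14

The 6th occurrence is 5 intervals after the first: 5 × 35 = 175 days after 2039-06-22.
June has 30 days — 8 days to the end of June leaves 167.
July has 31 days (136 left).
August has 31 days (105 left).
September has 30 days (75 left).
October has 31 days (44 left).
November has 30 days (14 left).
14 days into December → 2039-12-14.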